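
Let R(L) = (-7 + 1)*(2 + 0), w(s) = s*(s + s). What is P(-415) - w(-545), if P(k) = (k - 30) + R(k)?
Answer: -594507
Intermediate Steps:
w(s) = 2*s**2 (w(s) = s*(2*s) = 2*s**2)
R(L) = -12 (R(L) = -6*2 = -12)
P(k) = -42 + k (P(k) = (k - 30) - 12 = (-30 + k) - 12 = -42 + k)
P(-415) - w(-545) = (-42 - 415) - 2*(-545)**2 = -457 - 2*297025 = -457 - 1*594050 = -457 - 594050 = -594507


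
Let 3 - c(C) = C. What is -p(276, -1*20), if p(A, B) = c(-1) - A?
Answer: 272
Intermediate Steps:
c(C) = 3 - C
p(A, B) = 4 - A (p(A, B) = (3 - 1*(-1)) - A = (3 + 1) - A = 4 - A)
-p(276, -1*20) = -(4 - 1*276) = -(4 - 276) = -1*(-272) = 272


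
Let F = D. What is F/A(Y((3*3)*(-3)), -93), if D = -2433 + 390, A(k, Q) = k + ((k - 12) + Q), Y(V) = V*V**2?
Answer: 681/13157 ≈ 0.051760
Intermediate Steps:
Y(V) = V**3
A(k, Q) = -12 + Q + 2*k (A(k, Q) = k + ((-12 + k) + Q) = k + (-12 + Q + k) = -12 + Q + 2*k)
D = -2043
F = -2043
F/A(Y((3*3)*(-3)), -93) = -2043/(-12 - 93 + 2*((3*3)*(-3))**3) = -2043/(-12 - 93 + 2*(9*(-3))**3) = -2043/(-12 - 93 + 2*(-27)**3) = -2043/(-12 - 93 + 2*(-19683)) = -2043/(-12 - 93 - 39366) = -2043/(-39471) = -2043*(-1/39471) = 681/13157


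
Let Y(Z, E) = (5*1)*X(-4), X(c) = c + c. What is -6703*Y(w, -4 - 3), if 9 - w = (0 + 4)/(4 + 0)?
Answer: 268120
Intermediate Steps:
X(c) = 2*c
w = 8 (w = 9 - (0 + 4)/(4 + 0) = 9 - 4/4 = 9 - 1*1 = 9 - 1 = 8)
Y(Z, E) = -40 (Y(Z, E) = (5*1)*(2*(-4)) = 5*(-8) = -40)
-6703*Y(w, -4 - 3) = -6703*(-40) = 268120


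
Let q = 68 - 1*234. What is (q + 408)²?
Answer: 58564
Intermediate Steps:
q = -166 (q = 68 - 234 = -166)
(q + 408)² = (-166 + 408)² = 242² = 58564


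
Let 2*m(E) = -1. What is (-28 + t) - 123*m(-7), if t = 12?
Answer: 91/2 ≈ 45.500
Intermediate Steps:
m(E) = -1/2 (m(E) = (1/2)*(-1) = -1/2)
(-28 + t) - 123*m(-7) = (-28 + 12) - 123*(-1/2) = -16 + 123/2 = 91/2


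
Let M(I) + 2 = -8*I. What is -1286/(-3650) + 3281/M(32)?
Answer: -5821931/470850 ≈ -12.365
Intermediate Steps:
M(I) = -2 - 8*I
-1286/(-3650) + 3281/M(32) = -1286/(-3650) + 3281/(-2 - 8*32) = -1286*(-1/3650) + 3281/(-2 - 256) = 643/1825 + 3281/(-258) = 643/1825 + 3281*(-1/258) = 643/1825 - 3281/258 = -5821931/470850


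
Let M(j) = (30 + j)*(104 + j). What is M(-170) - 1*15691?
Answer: -6451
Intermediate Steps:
M(-170) - 1*15691 = (3120 + (-170)**2 + 134*(-170)) - 1*15691 = (3120 + 28900 - 22780) - 15691 = 9240 - 15691 = -6451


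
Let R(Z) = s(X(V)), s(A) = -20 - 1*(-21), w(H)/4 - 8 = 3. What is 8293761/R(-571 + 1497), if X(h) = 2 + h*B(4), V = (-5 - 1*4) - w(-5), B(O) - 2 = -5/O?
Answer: 8293761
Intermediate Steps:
B(O) = 2 - 5/O
w(H) = 44 (w(H) = 32 + 4*3 = 32 + 12 = 44)
V = -53 (V = (-5 - 1*4) - 1*44 = (-5 - 4) - 44 = -9 - 44 = -53)
X(h) = 2 + 3*h/4 (X(h) = 2 + h*(2 - 5/4) = 2 + h*(¾) = 2 + 3*h/4)
s(A) = 1 (s(A) = -20 + 21 = 1)
R(Z) = 1
8293761/R(-571 + 1497) = 8293761/1 = 8293761*1 = 8293761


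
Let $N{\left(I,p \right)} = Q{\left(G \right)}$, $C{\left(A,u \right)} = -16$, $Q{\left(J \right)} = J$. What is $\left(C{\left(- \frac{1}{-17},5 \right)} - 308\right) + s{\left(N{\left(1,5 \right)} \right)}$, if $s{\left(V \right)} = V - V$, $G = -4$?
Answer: $-324$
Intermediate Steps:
$N{\left(I,p \right)} = -4$
$s{\left(V \right)} = 0$
$\left(C{\left(- \frac{1}{-17},5 \right)} - 308\right) + s{\left(N{\left(1,5 \right)} \right)} = \left(-16 - 308\right) + 0 = -324 + 0 = -324$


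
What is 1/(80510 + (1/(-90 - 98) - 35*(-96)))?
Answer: 188/15767559 ≈ 1.1923e-5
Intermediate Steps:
1/(80510 + (1/(-90 - 98) - 35*(-96))) = 1/(80510 + (1/(-188) + 3360)) = 1/(80510 + (-1/188 + 3360)) = 1/(80510 + 631679/188) = 1/(15767559/188) = 188/15767559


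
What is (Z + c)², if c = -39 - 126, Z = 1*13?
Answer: 23104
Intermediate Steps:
Z = 13
c = -165
(Z + c)² = (13 - 165)² = (-152)² = 23104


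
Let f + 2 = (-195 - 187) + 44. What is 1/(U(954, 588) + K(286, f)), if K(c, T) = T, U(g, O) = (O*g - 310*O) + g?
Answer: 1/379286 ≈ 2.6365e-6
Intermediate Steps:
f = -340 (f = -2 + ((-195 - 187) + 44) = -2 + (-382 + 44) = -2 - 338 = -340)
U(g, O) = g - 310*O + O*g (U(g, O) = (-310*O + O*g) + g = g - 310*O + O*g)
1/(U(954, 588) + K(286, f)) = 1/((954 - 310*588 + 588*954) - 340) = 1/((954 - 182280 + 560952) - 340) = 1/(379626 - 340) = 1/379286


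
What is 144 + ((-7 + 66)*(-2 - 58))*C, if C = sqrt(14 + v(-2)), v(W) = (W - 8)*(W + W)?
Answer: 144 - 10620*sqrt(6) ≈ -25870.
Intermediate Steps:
v(W) = 2*W*(-8 + W) (v(W) = (-8 + W)*(2*W) = 2*W*(-8 + W))
C = 3*sqrt(6) (C = sqrt(14 + 2*(-2)*(-8 - 2)) = sqrt(14 + 2*(-2)*(-10)) = sqrt(14 + 40) = sqrt(54) = 3*sqrt(6) ≈ 7.3485)
144 + ((-7 + 66)*(-2 - 58))*C = 144 + ((-7 + 66)*(-2 - 58))*(3*sqrt(6)) = 144 + (59*(-60))*(3*sqrt(6)) = 144 - 10620*sqrt(6)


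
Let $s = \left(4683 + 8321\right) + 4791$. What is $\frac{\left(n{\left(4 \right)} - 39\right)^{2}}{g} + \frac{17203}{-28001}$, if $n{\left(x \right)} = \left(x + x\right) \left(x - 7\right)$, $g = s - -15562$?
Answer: $- \frac{154234834}{311343119} \approx -0.49539$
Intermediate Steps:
$s = 17795$ ($s = 13004 + 4791 = 17795$)
$g = 33357$ ($g = 17795 - -15562 = 17795 + 15562 = 33357$)
$n{\left(x \right)} = 2 x \left(-7 + x\right)$
$\frac{\left(n{\left(4 \right)} - 39\right)^{2}}{g} + \frac{17203}{-28001} = \frac{\left(2 \cdot 4 \left(-7 + 4\right) - 39\right)^{2}}{33357} + \frac{17203}{-28001} = \left(2 \cdot 4 \left(-3\right) - 39\right)^{2} \cdot \frac{1}{33357} + 17203 \left(- \frac{1}{28001}\right) = \left(-24 - 39\right)^{2} \cdot \frac{1}{33357} - \frac{17203}{28001} = \left(-63\right)^{2} \cdot \frac{1}{33357} - \frac{17203}{28001} = 3969 \cdot \frac{1}{33357} - \frac{17203}{28001} = \frac{1323}{11119} - \frac{17203}{28001} = - \frac{154234834}{311343119}$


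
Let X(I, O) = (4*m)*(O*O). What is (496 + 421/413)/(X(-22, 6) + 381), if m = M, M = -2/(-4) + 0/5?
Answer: 68423/62363 ≈ 1.0972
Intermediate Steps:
M = ½ (M = -2*(-¼) + 0*(⅕) = ½ + 0 = ½ ≈ 0.50000)
m = ½ ≈ 0.50000
X(I, O) = 2*O² (X(I, O) = (4*(½))*(O*O) = 2*O²)
(496 + 421/413)/(X(-22, 6) + 381) = (496 + 421/413)/(2*6² + 381) = (496 + 421*(1/413))/(2*36 + 381) = (496 + 421/413)/(72 + 381) = (205269/413)/453 = (205269/413)*(1/453) = 68423/62363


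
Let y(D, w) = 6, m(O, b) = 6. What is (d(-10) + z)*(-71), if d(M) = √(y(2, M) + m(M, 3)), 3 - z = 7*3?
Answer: 1278 - 142*√3 ≈ 1032.0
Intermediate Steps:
z = -18 (z = 3 - 7*3 = 3 - 1*21 = 3 - 21 = -18)
d(M) = 2*√3 (d(M) = √(6 + 6) = √12 = 2*√3)
(d(-10) + z)*(-71) = (2*√3 - 18)*(-71) = (-18 + 2*√3)*(-71) = 1278 - 142*√3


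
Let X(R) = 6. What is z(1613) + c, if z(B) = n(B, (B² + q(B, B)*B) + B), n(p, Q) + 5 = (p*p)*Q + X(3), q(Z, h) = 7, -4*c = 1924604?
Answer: 6802774675387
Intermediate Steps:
c = -481151 (c = -¼*1924604 = -481151)
n(p, Q) = 1 + Q*p² (n(p, Q) = -5 + ((p*p)*Q + 6) = -5 + (p²*Q + 6) = -5 + (Q*p² + 6) = -5 + (6 + Q*p²) = 1 + Q*p²)
z(B) = 1 + B²*(B² + 8*B) (z(B) = 1 + ((B² + 7*B) + B)*B² = 1 + (B² + 8*B)*B² = 1 + B²*(B² + 8*B))
z(1613) + c = (1 + 1613³*(8 + 1613)) - 481151 = (1 + 4196653397*1621) - 481151 = (1 + 6802775156537) - 481151 = 6802775156538 - 481151 = 6802774675387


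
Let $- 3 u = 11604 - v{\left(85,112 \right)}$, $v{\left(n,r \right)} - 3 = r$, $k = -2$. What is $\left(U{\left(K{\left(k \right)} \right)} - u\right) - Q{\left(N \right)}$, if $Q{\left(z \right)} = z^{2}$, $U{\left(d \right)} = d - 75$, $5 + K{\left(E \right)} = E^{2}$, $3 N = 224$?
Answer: $- \frac{16393}{9} \approx -1821.4$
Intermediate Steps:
$v{\left(n,r \right)} = 3 + r$
$N = \frac{224}{3}$ ($N = \frac{1}{3} \cdot 224 = \frac{224}{3} \approx 74.667$)
$u = - \frac{11489}{3}$ ($u = - \frac{11604 - \left(3 + 112\right)}{3} = - \frac{11604 - 115}{3} = \left(- \frac{1}{3}\right) 11489 = - \frac{11489}{3} \approx -3829.7$)
$K{\left(E \right)} = -5 + E^{2}$
$U{\left(d \right)} = -75 + d$ ($U{\left(d \right)} = d - 75 = -75 + d$)
$\left(U{\left(K{\left(k \right)} \right)} - u\right) - Q{\left(N \right)} = \left(\left(-75 - \left(5 - \left(-2\right)^{2}\right)\right) - - \frac{11489}{3}\right) - \left(\frac{224}{3}\right)^{2} = \left(\left(-75 + \left(-5 + 4\right)\right) + \frac{11489}{3}\right) - \frac{50176}{9} = \left(\left(-75 - 1\right) + \frac{11489}{3}\right) - \frac{50176}{9} = \left(-76 + \frac{11489}{3}\right) - \frac{50176}{9} = \frac{11261}{3} - \frac{50176}{9} = - \frac{16393}{9}$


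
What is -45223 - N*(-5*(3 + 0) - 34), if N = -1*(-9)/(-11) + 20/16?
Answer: -1988881/44 ≈ -45202.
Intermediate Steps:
N = 19/44 (N = 9*(-1/11) + 20*(1/16) = -9/11 + 5/4 = 19/44 ≈ 0.43182)
-45223 - N*(-5*(3 + 0) - 34) = -45223 - 19*(-5*(3 + 0) - 34)/44 = -45223 - 19*(-5*3 - 34)/44 = -45223 - 19*(-15 - 34)/44 = -45223 - 19*(-49)/44 = -45223 - 1*(-931/44) = -45223 + 931/44 = -1988881/44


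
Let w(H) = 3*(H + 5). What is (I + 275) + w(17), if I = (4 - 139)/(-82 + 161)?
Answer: 26804/79 ≈ 339.29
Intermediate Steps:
I = -135/79 ≈ -1.7089
w(H) = 15 + 3*H (w(H) = 3*(5 + H) = 15 + 3*H)
(I + 275) + w(17) = (-135/79 + 275) + (15 + 3*17) = 21590/79 + (15 + 51) = 21590/79 + 66 = 26804/79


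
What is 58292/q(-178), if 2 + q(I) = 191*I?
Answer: -14573/8500 ≈ -1.7145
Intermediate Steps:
q(I) = -2 + 191*I
58292/q(-178) = 58292/(-2 + 191*(-178)) = 58292/(-2 - 33998) = 58292/(-34000) = 58292*(-1/34000) = -14573/8500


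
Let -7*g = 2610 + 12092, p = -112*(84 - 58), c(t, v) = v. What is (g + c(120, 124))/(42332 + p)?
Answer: -6917/137970 ≈ -0.050134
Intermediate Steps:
p = -2912 (p = -112*26 = -2912)
g = -14702/7 (g = -(2610 + 12092)/7 = -⅐*14702 = -14702/7 ≈ -2100.3)
(g + c(120, 124))/(42332 + p) = (-14702/7 + 124)/(42332 - 2912) = -13834/7/39420 = -13834/7*1/39420 = -6917/137970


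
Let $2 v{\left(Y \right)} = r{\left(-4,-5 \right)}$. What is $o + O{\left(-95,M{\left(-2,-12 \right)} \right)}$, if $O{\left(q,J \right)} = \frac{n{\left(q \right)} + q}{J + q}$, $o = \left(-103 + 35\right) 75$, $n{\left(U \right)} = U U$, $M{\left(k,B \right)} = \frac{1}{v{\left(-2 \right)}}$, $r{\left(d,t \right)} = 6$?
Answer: $- \frac{737595}{142} \approx -5194.3$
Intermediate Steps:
$v{\left(Y \right)} = 3$ ($v{\left(Y \right)} = \frac{1}{2} \cdot 6 = 3$)
$M{\left(k,B \right)} = \frac{1}{3}$
$n{\left(U \right)} = U^{2}$
$o = -5100$ ($o = \left(-68\right) 75 = -5100$)
$O{\left(q,J \right)} = \frac{q + q^{2}}{J + q}$ ($O{\left(q,J \right)} = \frac{q^{2} + q}{J + q} = \frac{q + q^{2}}{J + q}$)
$o + O{\left(-95,M{\left(-2,-12 \right)} \right)} = -5100 - \frac{95 \left(1 - 95\right)}{\frac{1}{3} - 95} = -5100 - 95 \frac{1}{- \frac{284}{3}} \left(-94\right) = -5100 - \left(- \frac{285}{284}\right) \left(-94\right) = -5100 - \frac{13395}{142} = - \frac{737595}{142}$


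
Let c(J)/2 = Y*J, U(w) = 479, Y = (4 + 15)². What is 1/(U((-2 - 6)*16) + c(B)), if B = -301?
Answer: -1/216843 ≈ -4.6116e-6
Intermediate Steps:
Y = 361 (Y = 19² = 361)
c(J) = 722*J (c(J) = 2*(361*J) = 722*J)
1/(U((-2 - 6)*16) + c(B)) = 1/(479 + 722*(-301)) = 1/(479 - 217322) = 1/(-216843) = -1/216843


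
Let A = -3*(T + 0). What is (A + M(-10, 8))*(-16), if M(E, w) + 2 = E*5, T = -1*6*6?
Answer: -896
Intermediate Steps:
T = -36 (T = -6*6 = -36)
M(E, w) = -2 + 5*E (M(E, w) = -2 + E*5 = -2 + 5*E)
A = 108 (A = -3*(-36 + 0) = -3*(-36) = 108)
(A + M(-10, 8))*(-16) = (108 + (-2 + 5*(-10)))*(-16) = (108 + (-2 - 50))*(-16) = (108 - 52)*(-16) = 56*(-16) = -896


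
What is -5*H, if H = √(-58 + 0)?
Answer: -5*I*√58 ≈ -38.079*I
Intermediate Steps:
H = I*√58 (H = √(-58) = I*√58 ≈ 7.6158*I)
-5*H = -5*I*√58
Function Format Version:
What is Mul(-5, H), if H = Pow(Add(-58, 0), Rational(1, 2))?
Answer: Mul(-5, I, Pow(58, Rational(1, 2))) ≈ Mul(-38.079, I)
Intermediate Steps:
H = Mul(I, Pow(58, Rational(1, 2))) (H = Pow(-58, Rational(1, 2)) = Mul(I, Pow(58, Rational(1, 2))) ≈ Mul(7.6158, I))
Mul(-5, H) = Mul(-5, Mul(I, Pow(58, Rational(1, 2)))) = Mul(-5, I, Pow(58, Rational(1, 2)))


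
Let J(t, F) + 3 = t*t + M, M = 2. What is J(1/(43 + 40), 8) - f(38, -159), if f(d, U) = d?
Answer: -268670/6889 ≈ -39.000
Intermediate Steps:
J(t, F) = -1 + t² (J(t, F) = -3 + (t*t + 2) = -3 + (t² + 2) = -3 + (2 + t²) = -1 + t²)
J(1/(43 + 40), 8) - f(38, -159) = (-1 + (1/(43 + 40))²) - 1*38 = (-1 + (1/83)²) - 38 = (-1 + 1/6889) - 38 = -6888/6889 - 38 = -268670/6889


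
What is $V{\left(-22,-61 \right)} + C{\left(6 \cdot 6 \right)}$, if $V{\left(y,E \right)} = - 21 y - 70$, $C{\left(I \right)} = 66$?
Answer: $458$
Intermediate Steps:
$V{\left(y,E \right)} = -70 - 21 y$
$V{\left(-22,-61 \right)} + C{\left(6 \cdot 6 \right)} = \left(-70 - -462\right) + 66 = \left(-70 + 462\right) + 66 = 392 + 66 = 458$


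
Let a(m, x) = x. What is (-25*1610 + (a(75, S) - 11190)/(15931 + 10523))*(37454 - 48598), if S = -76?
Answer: 5932980716152/13227 ≈ 4.4855e+8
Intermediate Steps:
(-25*1610 + (a(75, S) - 11190)/(15931 + 10523))*(37454 - 48598) = (-25*1610 + (-76 - 11190)/(15931 + 10523))*(37454 - 48598) = (-40250 - 11266/26454)*(-11144) = (-40250 - 11266*1/26454)*(-11144) = (-40250 - 5633/13227)*(-11144) = -532392383/13227*(-11144) = 5932980716152/13227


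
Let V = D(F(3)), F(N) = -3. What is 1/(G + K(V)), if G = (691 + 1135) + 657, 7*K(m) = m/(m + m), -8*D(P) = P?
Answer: 14/34763 ≈ 0.00040273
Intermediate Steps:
D(P) = -P/8
V = 3/8 (V = -⅛*(-3) = 3/8 ≈ 0.37500)
K(m) = 1/14 (K(m) = (m/(m + m))/7 = (m/((2*m)))/7 = (m*(1/(2*m)))/7 = (⅐)*(½) = 1/14)
G = 2483 (G = 1826 + 657 = 2483)
1/(G + K(V)) = 1/(2483 + 1/14) = 1/(34763/14) = 14/34763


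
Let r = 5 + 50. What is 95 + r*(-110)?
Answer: -5955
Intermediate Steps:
r = 55
95 + r*(-110) = 95 + 55*(-110) = 95 - 6050 = -5955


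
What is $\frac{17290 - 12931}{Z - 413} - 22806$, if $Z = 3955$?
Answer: $- \frac{80774493}{3542} \approx -22805.0$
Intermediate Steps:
$\frac{17290 - 12931}{Z - 413} - 22806 = \frac{17290 - 12931}{3955 - 413} - 22806 = \frac{4359}{3542} - 22806 = - \frac{80774493}{3542}$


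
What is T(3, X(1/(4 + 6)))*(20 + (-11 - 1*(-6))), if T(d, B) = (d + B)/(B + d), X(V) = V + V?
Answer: 15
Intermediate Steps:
X(V) = 2*V
T(d, B) = 1 (T(d, B) = (B + d)/(B + d) = 1)
T(3, X(1/(4 + 6)))*(20 + (-11 - 1*(-6))) = 1*(20 + (-11 - 1*(-6))) = 1*(20 + (-11 + 6)) = 1*(20 - 5) = 1*15 = 15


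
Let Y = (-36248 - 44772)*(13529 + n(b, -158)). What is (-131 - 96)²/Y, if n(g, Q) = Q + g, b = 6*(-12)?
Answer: -51529/1077484980 ≈ -4.7823e-5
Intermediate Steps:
b = -72
Y = -1077484980 (Y = (-36248 - 44772)*(13529 + (-158 - 72)) = -81020*(13529 - 230) = -81020*13299 = -1077484980)
(-131 - 96)²/Y = (-131 - 96)²/(-1077484980) = (-227)²*(-1/1077484980) = 51529*(-1/1077484980) = -51529/1077484980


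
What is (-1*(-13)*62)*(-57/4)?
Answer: -22971/2 ≈ -11486.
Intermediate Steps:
(-1*(-13)*62)*(-57/4) = (13*62)*(-57*1/4) = 806*(-57/4) = -22971/2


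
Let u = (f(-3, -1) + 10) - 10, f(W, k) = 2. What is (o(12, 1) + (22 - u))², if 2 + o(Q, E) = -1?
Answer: 289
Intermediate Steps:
o(Q, E) = -3 (o(Q, E) = -2 - 1 = -3)
u = 2 (u = (2 + 10) - 10 = 12 - 10 = 2)
(o(12, 1) + (22 - u))² = (-3 + (22 - 1*2))² = (-3 + (22 - 2))² = (-3 + 20)² = 17² = 289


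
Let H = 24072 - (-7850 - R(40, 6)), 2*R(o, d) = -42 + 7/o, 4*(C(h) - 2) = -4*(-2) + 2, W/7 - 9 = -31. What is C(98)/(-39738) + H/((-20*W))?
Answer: 16902287401/1631907200 ≈ 10.357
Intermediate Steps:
W = -154 (W = 63 + 7*(-31) = 63 - 217 = -154)
C(h) = 9/2 (C(h) = 2 + (-4*(-2) + 2)/4 = 2 + (8 + 2)/4 = 2 + (¼)*10 = 2 + 5/2 = 9/2)
R(o, d) = -21 + 7/(2*o) (R(o, d) = (-42 + 7/o)/2 = -21 + 7/(2*o))
H = 2552087/80 (H = 24072 - (-7850 - (-21 + (7/2)/40)) = 24072 - (-7850 - (-21 + (7/2)*(1/40))) = 24072 - (-7850 - (-21 + 7/80)) = 24072 - (-7850 - 1*(-1673/80)) = 24072 - (-7850 + 1673/80) = 24072 - 1*(-626327/80) = 24072 + 626327/80 = 2552087/80 ≈ 31901.)
C(98)/(-39738) + H/((-20*W)) = (9/2)/(-39738) + 2552087/(80*((-20*(-154)))) = (9/2)*(-1/39738) + (2552087/80)/3080 = -3/26492 + (2552087/80)*(1/3080) = -3/26492 + 2552087/246400 = 16902287401/1631907200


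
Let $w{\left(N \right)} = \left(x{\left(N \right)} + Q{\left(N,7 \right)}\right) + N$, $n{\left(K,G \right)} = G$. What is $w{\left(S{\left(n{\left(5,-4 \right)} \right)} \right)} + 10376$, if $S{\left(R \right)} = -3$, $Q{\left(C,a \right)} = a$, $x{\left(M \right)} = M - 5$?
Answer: $10372$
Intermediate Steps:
$x{\left(M \right)} = -5 + M$
$w{\left(N \right)} = 2 + 2 N$ ($w{\left(N \right)} = \left(\left(-5 + N\right) + 7\right) + N = \left(2 + N\right) + N = 2 + 2 N$)
$w{\left(S{\left(n{\left(5,-4 \right)} \right)} \right)} + 10376 = \left(2 + 2 \left(-3\right)\right) + 10376 = \left(2 - 6\right) + 10376 = -4 + 10376 = 10372$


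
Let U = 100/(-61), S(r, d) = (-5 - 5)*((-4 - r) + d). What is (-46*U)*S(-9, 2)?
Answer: -322000/61 ≈ -5278.7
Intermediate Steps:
S(r, d) = 40 - 10*d + 10*r (S(r, d) = -10*(-4 + d - r) = 40 - 10*d + 10*r)
U = -100/61 (U = 100*(-1/61) = -100/61 ≈ -1.6393)
(-46*U)*S(-9, 2) = (-46*(-100/61))*(40 - 10*2 + 10*(-9)) = 4600*(40 - 20 - 90)/61 = (4600/61)*(-70) = -322000/61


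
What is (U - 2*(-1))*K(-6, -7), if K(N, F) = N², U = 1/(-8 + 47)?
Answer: 948/13 ≈ 72.923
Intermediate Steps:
U = 1/39 ≈ 0.025641
(U - 2*(-1))*K(-6, -7) = (1/39 - 2*(-1))*(-6)² = (1/39 + 2)*36 = (79/39)*36 = 948/13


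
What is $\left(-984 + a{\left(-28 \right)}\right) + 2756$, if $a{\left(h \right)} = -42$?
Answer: $1730$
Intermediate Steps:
$\left(-984 + a{\left(-28 \right)}\right) + 2756 = \left(-984 - 42\right) + 2756 = -1026 + 2756 = 1730$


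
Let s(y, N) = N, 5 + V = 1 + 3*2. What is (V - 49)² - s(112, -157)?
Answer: 2366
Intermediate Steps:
V = 2 (V = -5 + (1 + 3*2) = -5 + (1 + 6) = -5 + 7 = 2)
(V - 49)² - s(112, -157) = (2 - 49)² - 1*(-157) = (-47)² + 157 = 2209 + 157 = 2366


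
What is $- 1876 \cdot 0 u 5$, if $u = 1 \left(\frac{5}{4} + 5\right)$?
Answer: $0$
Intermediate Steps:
$u = \frac{25}{4}$ ($u = 1 \left(5 \cdot \frac{1}{4} + 5\right) = 1 \left(\frac{5}{4} + 5\right) = 1 \cdot \frac{25}{4} = \frac{25}{4} \approx 6.25$)
$- 1876 \cdot 0 u 5 = - 1876 \cdot 0 \cdot \frac{25}{4} \cdot 5 = - 1876 \cdot 0 \cdot 5 = \left(-1876\right) 0 = 0$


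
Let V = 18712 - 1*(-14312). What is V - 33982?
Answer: -958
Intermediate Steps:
V = 33024 (V = 18712 + 14312 = 33024)
V - 33982 = 33024 - 33982 = -958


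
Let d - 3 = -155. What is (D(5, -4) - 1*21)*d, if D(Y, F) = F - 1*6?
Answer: 4712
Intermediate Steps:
d = -152 (d = 3 - 155 = -152)
D(Y, F) = -6 + F (D(Y, F) = F - 6 = -6 + F)
(D(5, -4) - 1*21)*d = ((-6 - 4) - 1*21)*(-152) = (-10 - 21)*(-152) = -31*(-152) = 4712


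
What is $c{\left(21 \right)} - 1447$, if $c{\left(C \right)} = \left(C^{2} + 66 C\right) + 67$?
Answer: $447$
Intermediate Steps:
$c{\left(C \right)} = 67 + C^{2} + 66 C$
$c{\left(21 \right)} - 1447 = \left(67 + 21^{2} + 66 \cdot 21\right) - 1447 = \left(67 + 441 + 1386\right) - 1447 = 1894 - 1447 = 447$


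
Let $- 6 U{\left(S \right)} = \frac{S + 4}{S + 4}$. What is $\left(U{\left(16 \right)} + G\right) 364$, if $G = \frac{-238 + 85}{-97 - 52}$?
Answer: $\frac{139958}{447} \approx 313.1$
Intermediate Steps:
$G = \frac{153}{149}$ ($G = - \frac{153}{-149} = \left(-153\right) \left(- \frac{1}{149}\right) = \frac{153}{149} \approx 1.0268$)
$U{\left(S \right)} = - \frac{1}{6}$ ($U{\left(S \right)} = - \frac{\left(S + 4\right) \frac{1}{S + 4}}{6} = - \frac{\left(4 + S\right) \frac{1}{4 + S}}{6} = \left(- \frac{1}{6}\right) 1 = - \frac{1}{6}$)
$\left(U{\left(16 \right)} + G\right) 364 = \left(- \frac{1}{6} + \frac{153}{149}\right) 364 = \frac{769}{894} \cdot 364 = \frac{139958}{447}$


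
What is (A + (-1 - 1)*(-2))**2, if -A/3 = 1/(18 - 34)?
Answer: 4489/256 ≈ 17.535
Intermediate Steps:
A = 3/16 (A = -3/(18 - 34) = -3/(-16) = -3*(-1/16) = 3/16 ≈ 0.18750)
(A + (-1 - 1)*(-2))**2 = (3/16 + (-1 - 1)*(-2))**2 = (3/16 - 2*(-2))**2 = (3/16 + 4)**2 = (67/16)**2 = 4489/256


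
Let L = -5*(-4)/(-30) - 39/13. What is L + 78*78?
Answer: 18241/3 ≈ 6080.3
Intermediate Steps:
L = -11/3 (L = 20*(-1/30) - 39*1/13 = -⅔ - 3 = -11/3 ≈ -3.6667)
L + 78*78 = -11/3 + 78*78 = -11/3 + 6084 = 18241/3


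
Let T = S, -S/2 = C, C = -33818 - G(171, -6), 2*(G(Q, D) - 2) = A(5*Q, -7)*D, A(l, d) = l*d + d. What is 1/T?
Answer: 1/103592 ≈ 9.6533e-6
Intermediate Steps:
A(l, d) = d + d*l (A(l, d) = d*l + d = d + d*l)
G(Q, D) = 2 + D*(-7 - 35*Q)/2 (G(Q, D) = 2 + ((-7*(1 + 5*Q))*D)/2 = 2 + ((-7 - 35*Q)*D)/2 = 2 + (D*(-7 - 35*Q))/2 = 2 + D*(-7 - 35*Q)/2)
C = -51796 (C = -33818 - (2 - 7/2*(-6) - 35/2*(-6)*171) = -33818 - (2 + 21 + 17955) = -33818 - 1*17978 = -33818 - 17978 = -51796)
S = 103592 (S = -2*(-51796) = 103592)
T = 103592
1/T = 1/103592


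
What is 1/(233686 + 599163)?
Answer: 1/832849 ≈ 1.2007e-6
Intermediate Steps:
1/(233686 + 599163) = 1/832849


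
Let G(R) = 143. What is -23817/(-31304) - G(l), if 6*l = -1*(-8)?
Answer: -4452655/31304 ≈ -142.24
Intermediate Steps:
l = 4/3 (l = (-1*(-8))/6 = (1/6)*8 = 4/3 ≈ 1.3333)
-23817/(-31304) - G(l) = -23817/(-31304) - 1*143 = -23817*(-1/31304) - 143 = 23817/31304 - 143 = -4452655/31304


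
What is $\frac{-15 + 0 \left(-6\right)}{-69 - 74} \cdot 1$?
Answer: $\frac{15}{143} \approx 0.1049$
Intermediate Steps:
$\frac{-15 + 0 \left(-6\right)}{-69 - 74} \cdot 1 = \frac{-15 + 0}{-143} \cdot 1 = \left(-15\right) \left(- \frac{1}{143}\right) 1 = \frac{15}{143} \cdot 1 = \frac{15}{143}$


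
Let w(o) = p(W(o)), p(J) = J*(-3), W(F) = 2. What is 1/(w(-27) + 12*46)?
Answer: 1/546 ≈ 0.0018315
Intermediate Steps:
p(J) = -3*J
w(o) = -6 (w(o) = -3*2 = -6)
1/(w(-27) + 12*46) = 1/(-6 + 12*46) = 1/(-6 + 552) = 1/546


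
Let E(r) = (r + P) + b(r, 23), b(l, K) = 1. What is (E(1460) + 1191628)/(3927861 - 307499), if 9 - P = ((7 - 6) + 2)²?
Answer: 1193089/3620362 ≈ 0.32955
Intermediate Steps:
P = 0 (P = 9 - ((7 - 6) + 2)² = 9 - (1 + 2)² = 9 - 1*3² = 9 - 1*9 = 9 - 9 = 0)
E(r) = 1 + r (E(r) = (r + 0) + 1 = r + 1 = 1 + r)
(E(1460) + 1191628)/(3927861 - 307499) = ((1 + 1460) + 1191628)/(3927861 - 307499) = (1461 + 1191628)/3620362 = 1193089*(1/3620362) = 1193089/3620362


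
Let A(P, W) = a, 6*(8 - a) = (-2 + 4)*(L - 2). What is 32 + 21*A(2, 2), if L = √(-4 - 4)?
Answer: 214 - 14*I*√2 ≈ 214.0 - 19.799*I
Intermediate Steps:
L = 2*I*√2 (L = √(-8) = 2*I*√2 ≈ 2.8284*I)
a = 26/3 - 2*I*√2/3 (a = 8 - (-2 + 4)*(2*I*√2 - 2)/6 = 8 - (-2 + 2*I*√2)/3 = 8 - (-4 + 4*I*√2)/6 = 8 + (⅔ - 2*I*√2/3) = 26/3 - 2*I*√2/3 ≈ 8.6667 - 0.94281*I)
A(P, W) = 26/3 - 2*I*√2/3
32 + 21*A(2, 2) = 32 + 21*(26/3 - 2*I*√2/3) = 32 + (182 - 14*I*√2) = 214 - 14*I*√2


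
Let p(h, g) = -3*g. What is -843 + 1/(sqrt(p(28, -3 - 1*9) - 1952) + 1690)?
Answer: (-1686*sqrt(479) + 1424669*I)/(2*(sqrt(479) - 845*I)) ≈ -843.0 - 1.5311e-5*I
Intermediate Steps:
-843 + 1/(sqrt(p(28, -3 - 1*9) - 1952) + 1690) = -843 + 1/(sqrt(-3*(-3 - 1*9) - 1952) + 1690) = -843 + 1/(sqrt(-3*(-3 - 9) - 1952) + 1690) = -843 + 1/(sqrt(-3*(-12) - 1952) + 1690) = -843 + 1/(sqrt(36 - 1952) + 1690) = -843 + 1/(sqrt(-1916) + 1690) = -843 + 1/(2*I*sqrt(479) + 1690) = -843 + 1/(1690 + 2*I*sqrt(479))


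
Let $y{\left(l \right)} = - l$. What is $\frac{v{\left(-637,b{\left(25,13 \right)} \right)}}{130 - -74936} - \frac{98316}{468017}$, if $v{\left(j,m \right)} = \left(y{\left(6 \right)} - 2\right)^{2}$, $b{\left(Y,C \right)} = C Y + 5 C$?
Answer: $- \frac{3675117884}{17566082061} \approx -0.20922$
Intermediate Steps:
$b{\left(Y,C \right)} = 5 C + C Y$
$v{\left(j,m \right)} = 64$ ($v{\left(j,m \right)} = \left(\left(-1\right) 6 - 2\right)^{2} = \left(-6 - 2\right)^{2} = \left(-8\right)^{2} = 64$)
$\frac{v{\left(-637,b{\left(25,13 \right)} \right)}}{130 - -74936} - \frac{98316}{468017} = \frac{64}{130 - -74936} - \frac{98316}{468017} = \frac{64}{130 + 74936} - \frac{98316}{468017} = \frac{64}{75066} - \frac{98316}{468017} = 64 \cdot \frac{1}{75066} - \frac{98316}{468017} = \frac{32}{37533} - \frac{98316}{468017} = - \frac{3675117884}{17566082061}$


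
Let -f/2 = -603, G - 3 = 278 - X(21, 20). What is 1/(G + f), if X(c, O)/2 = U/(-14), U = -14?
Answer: 1/1485 ≈ 0.00067340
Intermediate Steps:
X(c, O) = 2 (X(c, O) = 2*(-14/(-14)) = 2*(-14*(-1/14)) = 2*1 = 2)
G = 279 (G = 3 + (278 - 1*2) = 3 + (278 - 2) = 3 + 276 = 279)
f = 1206 (f = -2*(-603) = 1206)
1/(G + f) = 1/(279 + 1206) = 1/1485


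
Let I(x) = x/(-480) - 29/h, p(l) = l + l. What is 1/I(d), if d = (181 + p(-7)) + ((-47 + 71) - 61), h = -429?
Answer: -2288/465 ≈ -4.9204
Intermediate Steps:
p(l) = 2*l
d = 130 (d = (181 + 2*(-7)) + ((-47 + 71) - 61) = (181 - 14) + (24 - 61) = 167 - 37 = 130)
I(x) = 29/429 - x/480 (I(x) = x/(-480) - 29/(-429) = x*(-1/480) - 29*(-1/429) = -x/480 + 29/429 = 29/429 - x/480)
1/I(d) = 1/(29/429 - 1/480*130) = 1/(29/429 - 13/48) = 1/(-465/2288) = -2288/465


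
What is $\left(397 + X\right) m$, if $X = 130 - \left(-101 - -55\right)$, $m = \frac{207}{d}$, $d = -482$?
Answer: $- \frac{118611}{482} \approx -246.08$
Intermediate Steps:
$m = - \frac{207}{482}$ ($m = \frac{207}{-482} = 207 \left(- \frac{1}{482}\right) = - \frac{207}{482} \approx -0.42946$)
$X = 176$ ($X = 130 - \left(-101 + 55\right) = 130 - -46 = 130 + 46 = 176$)
$\left(397 + X\right) m = \left(397 + 176\right) \left(- \frac{207}{482}\right) = 573 \left(- \frac{207}{482}\right) = - \frac{118611}{482}$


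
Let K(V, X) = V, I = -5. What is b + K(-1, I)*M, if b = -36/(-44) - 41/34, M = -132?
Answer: 49223/374 ≈ 131.61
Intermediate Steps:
b = -145/374 (b = -36*(-1/44) - 41*1/34 = 9/11 - 41/34 = -145/374 ≈ -0.38770)
b + K(-1, I)*M = -145/374 - 1*(-132) = -145/374 + 132 = 49223/374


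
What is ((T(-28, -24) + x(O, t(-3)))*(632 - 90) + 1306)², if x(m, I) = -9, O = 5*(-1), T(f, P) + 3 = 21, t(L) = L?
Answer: 38241856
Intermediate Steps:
T(f, P) = 18 (T(f, P) = -3 + 21 = 18)
O = -5
((T(-28, -24) + x(O, t(-3)))*(632 - 90) + 1306)² = ((18 - 9)*(632 - 90) + 1306)² = (9*542 + 1306)² = (4878 + 1306)² = 6184² = 38241856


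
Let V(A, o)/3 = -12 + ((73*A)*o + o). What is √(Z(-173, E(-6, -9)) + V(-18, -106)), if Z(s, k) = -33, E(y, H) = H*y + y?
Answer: 3*√46385 ≈ 646.12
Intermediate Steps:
E(y, H) = y + H*y
V(A, o) = -36 + 3*o + 219*A*o (V(A, o) = 3*(-12 + ((73*A)*o + o)) = 3*(-12 + (73*A*o + o)) = 3*(-12 + (o + 73*A*o)) = 3*(-12 + o + 73*A*o) = -36 + 3*o + 219*A*o)
√(Z(-173, E(-6, -9)) + V(-18, -106)) = √(-33 + (-36 + 3*(-106) + 219*(-18)*(-106))) = √(-33 + (-36 - 318 + 417852)) = √(-33 + 417498) = √417465 = 3*√46385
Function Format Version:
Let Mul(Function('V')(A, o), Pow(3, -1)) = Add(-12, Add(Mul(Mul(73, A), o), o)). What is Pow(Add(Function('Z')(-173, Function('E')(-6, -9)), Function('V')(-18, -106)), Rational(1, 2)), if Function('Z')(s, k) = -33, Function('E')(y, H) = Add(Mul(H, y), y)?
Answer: Mul(3, Pow(46385, Rational(1, 2))) ≈ 646.12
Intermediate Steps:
Function('E')(y, H) = Add(y, Mul(H, y))
Function('V')(A, o) = Add(-36, Mul(3, o), Mul(219, A, o)) (Function('V')(A, o) = Mul(3, Add(-12, Add(Mul(Mul(73, A), o), o))) = Mul(3, Add(-12, Add(Mul(73, A, o), o))) = Mul(3, Add(-12, Add(o, Mul(73, A, o)))) = Mul(3, Add(-12, o, Mul(73, A, o))) = Add(-36, Mul(3, o), Mul(219, A, o)))
Pow(Add(Function('Z')(-173, Function('E')(-6, -9)), Function('V')(-18, -106)), Rational(1, 2)) = Pow(Add(-33, Add(-36, Mul(3, -106), Mul(219, -18, -106))), Rational(1, 2)) = Pow(Add(-33, Add(-36, -318, 417852)), Rational(1, 2)) = Pow(Add(-33, 417498), Rational(1, 2)) = Pow(417465, Rational(1, 2)) = Mul(3, Pow(46385, Rational(1, 2)))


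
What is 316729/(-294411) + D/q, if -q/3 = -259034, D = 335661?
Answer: -49102816229/76262458974 ≈ -0.64387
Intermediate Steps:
q = 777102 (q = -3*(-259034) = 777102)
316729/(-294411) + D/q = 316729/(-294411) + 335661/777102 = 316729*(-1/294411) + 335661*(1/777102) = -316729/294411 + 111887/259034 = -49102816229/76262458974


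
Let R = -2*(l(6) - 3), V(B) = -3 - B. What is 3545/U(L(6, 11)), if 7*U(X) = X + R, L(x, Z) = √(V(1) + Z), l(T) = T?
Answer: -148890/29 - 24815*√7/29 ≈ -7398.1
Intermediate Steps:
L(x, Z) = √(-4 + Z) (L(x, Z) = √((-3 - 1*1) + Z) = √((-3 - 1) + Z) = √(-4 + Z))
R = -6 (R = -2*(6 - 3) = -2*3 = -6)
U(X) = -6/7 + X/7 (U(X) = (X - 6)/7 = (-6 + X)/7 = -6/7 + X/7)
3545/U(L(6, 11)) = 3545/(-6/7 + √(-4 + 11)/7) = 3545/(-6/7 + √7/7)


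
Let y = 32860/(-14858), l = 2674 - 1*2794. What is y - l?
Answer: 875050/7429 ≈ 117.79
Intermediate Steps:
l = -120 (l = 2674 - 2794 = -120)
y = -16430/7429 (y = 32860*(-1/14858) = -16430/7429 ≈ -2.2116)
y - l = -16430/7429 - 1*(-120) = -16430/7429 + 120 = 875050/7429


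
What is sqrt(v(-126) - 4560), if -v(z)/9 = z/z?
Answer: I*sqrt(4569) ≈ 67.594*I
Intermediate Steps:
v(z) = -9 (v(z) = -9*z/z = -9*1 = -9)
sqrt(v(-126) - 4560) = sqrt(-9 - 4560) = sqrt(-4569) = I*sqrt(4569)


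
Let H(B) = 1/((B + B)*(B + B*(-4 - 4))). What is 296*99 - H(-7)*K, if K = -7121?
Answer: 20095423/686 ≈ 29294.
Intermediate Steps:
H(B) = -1/(14*B²) (H(B) = 1/((2*B)*(B + B*(-8))) = 1/((2*B)*(B - 8*B)) = 1/((2*B)*(-7*B)) = 1/(-14*B²) = -1/(14*B²))
296*99 - H(-7)*K = 296*99 - (-1/14/(-7)²)*(-7121) = 29304 - (-1/14*1/49)*(-7121) = 29304 - (-1)*(-7121)/686 = 29304 - 1*7121/686 = 29304 - 7121/686 = 20095423/686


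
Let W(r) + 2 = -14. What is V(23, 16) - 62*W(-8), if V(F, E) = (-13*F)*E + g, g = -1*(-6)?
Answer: -3786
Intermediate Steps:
W(r) = -16 (W(r) = -2 - 14 = -16)
g = 6
V(F, E) = 6 - 13*E*F (V(F, E) = (-13*F)*E + 6 = -13*E*F + 6 = 6 - 13*E*F)
V(23, 16) - 62*W(-8) = (6 - 13*16*23) - 62*(-16) = (6 - 4784) + 992 = -4778 + 992 = -3786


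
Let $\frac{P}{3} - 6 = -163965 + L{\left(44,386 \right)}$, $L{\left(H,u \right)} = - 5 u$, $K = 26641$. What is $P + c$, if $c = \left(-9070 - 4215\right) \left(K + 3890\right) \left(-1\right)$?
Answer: $405106668$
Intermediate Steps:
$P = -497667$ ($P = 18 + 3 \left(-163965 - 1930\right) = 18 + 3 \left(-165895\right) = 18 - 497685 = -497667$)
$c = 405604335$ ($c = \left(-9070 - 4215\right) \left(26641 + 3890\right) \left(-1\right) = \left(-13285\right) 30531 \left(-1\right) = \left(-405604335\right) \left(-1\right) = 405604335$)
$P + c = -497667 + 405604335 = 405106668$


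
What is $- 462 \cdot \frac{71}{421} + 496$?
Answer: $\frac{176014}{421} \approx 418.09$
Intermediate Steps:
$- 462 \cdot \frac{71}{421} + 496 = - 462 \cdot 71 \cdot \frac{1}{421} + 496 = \left(-462\right) \frac{71}{421} + 496 = - \frac{32802}{421} + 496 = \frac{176014}{421}$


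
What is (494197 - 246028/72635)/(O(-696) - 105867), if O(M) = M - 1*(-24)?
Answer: -35895753067/7738460265 ≈ -4.6386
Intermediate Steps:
O(M) = 24 + M (O(M) = M + 24 = 24 + M)
(494197 - 246028/72635)/(O(-696) - 105867) = (494197 - 246028/72635)/((24 - 696) - 105867) = (494197 - 246028*1/72635)/(-672 - 105867) = (494197 - 246028/72635)/(-106539) = (35895753067/72635)*(-1/106539) = -35895753067/7738460265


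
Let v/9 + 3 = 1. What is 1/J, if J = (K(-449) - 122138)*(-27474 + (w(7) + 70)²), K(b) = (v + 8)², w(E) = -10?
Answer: 1/2913535212 ≈ 3.4323e-10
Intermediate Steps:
v = -18 (v = -27 + 9*1 = -27 + 9 = -18)
K(b) = 100 (K(b) = (-18 + 8)² = (-10)² = 100)
J = 2913535212 (J = (100 - 122138)*(-27474 + (-10 + 70)²) = -122038*(-27474 + 60²) = -122038*(-27474 + 3600) = -122038*(-23874) = 2913535212)
1/J = 1/2913535212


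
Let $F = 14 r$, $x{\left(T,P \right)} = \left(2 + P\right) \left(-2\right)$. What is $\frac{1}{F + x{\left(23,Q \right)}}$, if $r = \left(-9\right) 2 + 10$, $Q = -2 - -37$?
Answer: $- \frac{1}{186} \approx -0.0053763$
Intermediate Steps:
$Q = 35$ ($Q = -2 + 37 = 35$)
$x{\left(T,P \right)} = -4 - 2 P$
$r = -8$ ($r = -18 + 10 = -8$)
$F = -112$ ($F = 14 \left(-8\right) = -112$)
$\frac{1}{F + x{\left(23,Q \right)}} = \frac{1}{-112 - 74} = \frac{1}{-186} = - \frac{1}{186}$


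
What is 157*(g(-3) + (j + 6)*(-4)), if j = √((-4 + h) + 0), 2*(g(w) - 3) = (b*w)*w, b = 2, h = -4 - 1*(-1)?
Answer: -1884 - 628*I*√7 ≈ -1884.0 - 1661.5*I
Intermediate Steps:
h = -3 (h = -4 + 1 = -3)
g(w) = 3 + w² (g(w) = 3 + ((2*w)*w)/2 = 3 + (2*w²)/2 = 3 + w²)
j = I*√7 (j = √((-4 - 3) + 0) = √(-7 + 0) = √(-7) = I*√7 ≈ 2.6458*I)
157*(g(-3) + (j + 6)*(-4)) = 157*((3 + (-3)²) + (I*√7 + 6)*(-4)) = 157*((3 + 9) + (6 + I*√7)*(-4)) = 157*(12 + (-24 - 4*I*√7)) = 157*(-12 - 4*I*√7) = -1884 - 628*I*√7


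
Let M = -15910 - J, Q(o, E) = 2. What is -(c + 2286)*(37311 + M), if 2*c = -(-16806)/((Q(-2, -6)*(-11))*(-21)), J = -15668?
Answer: -13153749305/154 ≈ -8.5414e+7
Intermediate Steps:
M = -242 (M = -15910 - 1*(-15668) = -15910 + 15668 = -242)
c = 2801/154 (c = (-(-16806)/((2*(-11))*(-21)))/2 = (-(-16806)/((-22*(-21))))/2 = (-(-16806)/462)/2 = (-1*(-2801/77))/2 = (½)*(2801/77) = 2801/154 ≈ 18.188)
-(c + 2286)*(37311 + M) = -(2801/154 + 2286)*(37311 - 242) = -354845*37069/154 = -1*13153749305/154 = -13153749305/154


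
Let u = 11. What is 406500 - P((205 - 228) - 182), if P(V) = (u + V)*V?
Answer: 366730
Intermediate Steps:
P(V) = V*(11 + V) (P(V) = (11 + V)*V = V*(11 + V))
406500 - P((205 - 228) - 182) = 406500 - ((205 - 228) - 182)*(11 + ((205 - 228) - 182)) = 406500 - (-23 - 182)*(11 + (-23 - 182)) = 406500 - (-205)*(11 - 205) = 406500 - (-205)*(-194) = 406500 - 1*39770 = 406500 - 39770 = 366730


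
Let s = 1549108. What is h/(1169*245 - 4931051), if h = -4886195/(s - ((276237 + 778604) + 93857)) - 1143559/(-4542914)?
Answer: 543491780326/211218550714659051 ≈ 2.5731e-6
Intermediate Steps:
h = -1086983560652/90951409737 (h = -4886195/(1549108 - ((276237 + 778604) + 93857)) - 1143559/(-4542914) = -4886195/(1549108 - (1054841 + 93857)) - 1143559*(-1/4542914) = -4886195/(1549108 - 1*1148698) + 1143559/4542914 = -4886195/(1549108 - 1148698) + 1143559/4542914 = -4886195/400410 + 1143559/4542914 = -4886195*1/400410 + 1143559/4542914 = -977239/80082 + 1143559/4542914 = -1086983560652/90951409737 ≈ -11.951)
h/(1169*245 - 4931051) = -1086983560652/(90951409737*(1169*245 - 4931051)) = -1086983560652/(90951409737*(286405 - 4931051)) = -1086983560652/90951409737/(-4644646) = -1086983560652/90951409737*(-1/4644646) = 543491780326/211218550714659051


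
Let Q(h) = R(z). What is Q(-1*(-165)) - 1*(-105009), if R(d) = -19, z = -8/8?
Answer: 104990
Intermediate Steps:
z = -1 (z = -8*⅛ = -1)
Q(h) = -19
Q(-1*(-165)) - 1*(-105009) = -19 - 1*(-105009) = -19 + 105009 = 104990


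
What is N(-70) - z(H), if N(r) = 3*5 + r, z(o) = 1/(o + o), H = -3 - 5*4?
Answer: -2529/46 ≈ -54.978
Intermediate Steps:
H = -23 (H = -3 - 20 = -23)
z(o) = 1/(2*o)
N(r) = 15 + r
N(-70) - z(H) = (15 - 70) - 1/(2*(-23)) = -55 - (-1)/(2*23) = -55 - 1*(-1/46) = -55 + 1/46 = -2529/46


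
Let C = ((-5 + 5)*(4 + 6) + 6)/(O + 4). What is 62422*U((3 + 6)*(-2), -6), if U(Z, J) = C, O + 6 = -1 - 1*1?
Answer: -93633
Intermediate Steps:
O = -8 (O = -6 + (-1 - 1*1) = -6 + (-1 - 1) = -6 - 2 = -8)
C = -3/2 (C = ((-5 + 5)*(4 + 6) + 6)/(-8 + 4) = (0*10 + 6)/(-4) = (0 + 6)*(-1/4) = 6*(-1/4) = -3/2 ≈ -1.5000)
U(Z, J) = -3/2
62422*U((3 + 6)*(-2), -6) = 62422*(-3/2) = -93633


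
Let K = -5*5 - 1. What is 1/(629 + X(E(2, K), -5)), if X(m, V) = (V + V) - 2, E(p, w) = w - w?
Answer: 1/617 ≈ 0.0016207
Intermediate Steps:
K = -26 (K = -25 - 1 = -26)
E(p, w) = 0
X(m, V) = -2 + 2*V (X(m, V) = 2*V - 2 = -2 + 2*V)
1/(629 + X(E(2, K), -5)) = 1/(629 + (-2 + 2*(-5))) = 1/(629 + (-2 - 10)) = 1/(629 - 12) = 1/617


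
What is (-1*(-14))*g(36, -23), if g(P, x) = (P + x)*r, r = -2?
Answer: -364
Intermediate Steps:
g(P, x) = -2*P - 2*x (g(P, x) = (P + x)*(-2) = -2*P - 2*x)
(-1*(-14))*g(36, -23) = (-1*(-14))*(-2*36 - 2*(-23)) = 14*(-72 + 46) = 14*(-26) = -364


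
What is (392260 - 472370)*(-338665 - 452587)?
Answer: 63387197720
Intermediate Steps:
(392260 - 472370)*(-338665 - 452587) = -80110*(-791252) = 63387197720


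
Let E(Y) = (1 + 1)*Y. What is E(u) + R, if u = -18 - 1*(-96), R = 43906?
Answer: 44062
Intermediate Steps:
u = 78 (u = -18 + 96 = 78)
E(Y) = 2*Y
E(u) + R = 2*78 + 43906 = 156 + 43906 = 44062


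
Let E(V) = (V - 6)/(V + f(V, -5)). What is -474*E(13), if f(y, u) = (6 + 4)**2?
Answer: -3318/113 ≈ -29.363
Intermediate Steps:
f(y, u) = 100 (f(y, u) = 10**2 = 100)
E(V) = (-6 + V)/(100 + V) (E(V) = (V - 6)/(V + 100) = (-6 + V)/(100 + V))
-474*E(13) = -474*(-6 + 13)/(100 + 13) = -474*7/113 = -3318/113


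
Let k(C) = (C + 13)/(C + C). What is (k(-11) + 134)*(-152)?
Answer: -223896/11 ≈ -20354.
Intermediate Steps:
k(C) = (13 + C)/(2*C) (k(C) = (13 + C)/((2*C)) = (13 + C)*(1/(2*C)) = (13 + C)/(2*C))
(k(-11) + 134)*(-152) = ((½)*(13 - 11)/(-11) + 134)*(-152) = ((½)*(-1/11)*2 + 134)*(-152) = (-1/11 + 134)*(-152) = (1473/11)*(-152) = -223896/11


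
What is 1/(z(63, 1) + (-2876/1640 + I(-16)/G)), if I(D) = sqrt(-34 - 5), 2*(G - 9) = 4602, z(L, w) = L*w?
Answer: 18312623637/1121581202548 - 129437*I*sqrt(39)/1121581202548 ≈ 0.016328 - 7.2071e-7*I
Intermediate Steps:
G = 2310 (G = 9 + (1/2)*4602 = 9 + 2301 = 2310)
I(D) = I*sqrt(39) (I(D) = sqrt(-39) = I*sqrt(39))
1/(z(63, 1) + (-2876/1640 + I(-16)/G)) = 1/(63*1 + (-2876/1640 + (I*sqrt(39))/2310)) = 1/(63 + (-2876*1/1640 + (I*sqrt(39))*(1/2310))) = 1/(63 + (-719/410 + I*sqrt(39)/2310)) = 1/(25111/410 + I*sqrt(39)/2310)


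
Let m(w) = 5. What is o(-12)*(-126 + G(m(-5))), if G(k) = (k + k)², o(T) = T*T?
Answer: -3744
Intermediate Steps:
o(T) = T²
G(k) = 4*k² (G(k) = (2*k)² = 4*k²)
o(-12)*(-126 + G(m(-5))) = (-12)²*(-126 + 4*5²) = 144*(-126 + 4*25) = 144*(-126 + 100) = 144*(-26) = -3744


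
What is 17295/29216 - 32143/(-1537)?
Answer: 965672303/44904992 ≈ 21.505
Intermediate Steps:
17295/29216 - 32143/(-1537) = 17295*(1/29216) - 32143*(-1/1537) = 17295/29216 + 32143/1537 = 965672303/44904992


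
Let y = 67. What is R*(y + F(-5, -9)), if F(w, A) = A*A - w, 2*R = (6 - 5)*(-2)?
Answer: -153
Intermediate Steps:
R = -1 (R = ((6 - 5)*(-2))/2 = (1*(-2))/2 = (½)*(-2) = -1)
F(w, A) = A² - w
R*(y + F(-5, -9)) = -(67 + ((-9)² - 1*(-5))) = -(67 + (81 + 5)) = -(67 + 86) = -1*153 = -153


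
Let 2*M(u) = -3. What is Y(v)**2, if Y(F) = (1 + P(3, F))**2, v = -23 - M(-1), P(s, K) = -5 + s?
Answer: 1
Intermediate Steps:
M(u) = -3/2 (M(u) = (1/2)*(-3) = -3/2)
v = -43/2 (v = -23 - 1*(-3/2) = -23 + 3/2 = -43/2 ≈ -21.500)
Y(F) = 1 (Y(F) = (1 + (-5 + 3))**2 = (1 - 2)**2 = (-1)**2 = 1)
Y(v)**2 = 1**2 = 1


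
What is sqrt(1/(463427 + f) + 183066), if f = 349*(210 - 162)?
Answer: sqrt(42209870327537885)/480179 ≈ 427.86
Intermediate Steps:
f = 16752 (f = 349*48 = 16752)
sqrt(1/(463427 + f) + 183066) = sqrt(1/(463427 + 16752) + 183066) = sqrt(1/480179 + 183066) = sqrt(87904448815/480179) = sqrt(42209870327537885)/480179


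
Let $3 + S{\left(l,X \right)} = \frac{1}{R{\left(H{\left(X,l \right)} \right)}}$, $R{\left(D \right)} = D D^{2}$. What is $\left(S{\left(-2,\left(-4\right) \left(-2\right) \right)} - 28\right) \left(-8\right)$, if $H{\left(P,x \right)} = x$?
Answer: $249$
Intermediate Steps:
$R{\left(D \right)} = D^{3}$
$S{\left(l,X \right)} = -3 + \frac{1}{l^{3}}$
$\left(S{\left(-2,\left(-4\right) \left(-2\right) \right)} - 28\right) \left(-8\right) = \left(\left(-3 + \frac{1}{-8}\right) - 28\right) \left(-8\right) = \left(\left(-3 - \frac{1}{8}\right) - 28\right) \left(-8\right) = \left(- \frac{25}{8} - 28\right) \left(-8\right) = \left(- \frac{249}{8}\right) \left(-8\right) = 249$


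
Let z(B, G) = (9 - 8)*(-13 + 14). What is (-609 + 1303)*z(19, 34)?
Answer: 694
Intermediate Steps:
z(B, G) = 1 (z(B, G) = 1*1 = 1)
(-609 + 1303)*z(19, 34) = (-609 + 1303)*1 = 694*1 = 694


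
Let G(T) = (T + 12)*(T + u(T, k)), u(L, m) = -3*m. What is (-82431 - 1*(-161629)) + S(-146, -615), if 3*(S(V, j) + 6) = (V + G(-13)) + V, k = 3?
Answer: 79102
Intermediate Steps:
G(T) = (-9 + T)*(12 + T) (G(T) = (T + 12)*(T - 3*3) = (12 + T)*(T - 9) = (12 + T)*(-9 + T) = (-9 + T)*(12 + T))
S(V, j) = 4/3 + 2*V/3 (S(V, j) = -6 + ((V + (-108 + (-13)² + 3*(-13))) + V)/3 = -6 + ((V + (-108 + 169 - 39)) + V)/3 = -6 + ((V + 22) + V)/3 = -6 + ((22 + V) + V)/3 = -6 + (22 + 2*V)/3 = -6 + (22/3 + 2*V/3) = 4/3 + 2*V/3)
(-82431 - 1*(-161629)) + S(-146, -615) = (-82431 - 1*(-161629)) + (4/3 + (⅔)*(-146)) = (-82431 + 161629) + (4/3 - 292/3) = 79198 - 96 = 79102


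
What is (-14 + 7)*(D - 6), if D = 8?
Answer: -14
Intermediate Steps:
(-14 + 7)*(D - 6) = (-14 + 7)*(8 - 6) = -7*2 = -14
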